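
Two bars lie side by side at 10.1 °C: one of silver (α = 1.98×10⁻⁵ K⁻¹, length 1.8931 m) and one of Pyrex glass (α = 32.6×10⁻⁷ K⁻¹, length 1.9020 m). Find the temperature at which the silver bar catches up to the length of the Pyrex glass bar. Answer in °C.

T = 294.6 °C

L₁(1 + α₁ΔT) = L₂(1 + α₂ΔT) ⇒ ΔT = (L₂ − L₁)/(α₁L₁ − α₂L₂)
L₂ − L₁ = 1.9020 − 1.8931 = 8.90×10⁻³ m
α₁L₁ − α₂L₂ = 1.98×10⁻⁵×1.8931 − 32.6×10⁻⁷×1.9020 = 3.128286×10⁻⁵ m/K
ΔT = 8.90×10⁻³ / 3.128286×10⁻⁵ = 284.501 K
T = 10.1 + 284.501 = 294.601 °C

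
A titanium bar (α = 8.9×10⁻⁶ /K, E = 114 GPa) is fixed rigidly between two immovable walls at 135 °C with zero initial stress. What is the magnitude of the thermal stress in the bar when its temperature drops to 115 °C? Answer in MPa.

Fully constrained: the free strain ε = αΔT is blocked, so σ = Eε = EαΔT.
|ΔT| = 20 K
σ = 114×10⁹ × 8.9×10⁻⁶ × 20 = 2.03×10⁷ Pa

σ = 20.3 MPa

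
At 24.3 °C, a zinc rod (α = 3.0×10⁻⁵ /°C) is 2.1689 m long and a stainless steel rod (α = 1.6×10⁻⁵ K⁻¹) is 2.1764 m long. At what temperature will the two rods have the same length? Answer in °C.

T = 272.3 °C

L₁(1 + α₁ΔT) = L₂(1 + α₂ΔT) ⇒ ΔT = (L₂ − L₁)/(α₁L₁ − α₂L₂)
L₂ − L₁ = 2.1764 − 2.1689 = 7.50×10⁻³ m
α₁L₁ − α₂L₂ = 3.0×10⁻⁵×2.1689 − 1.6×10⁻⁵×2.1764 = 3.02446×10⁻⁵ m/K
ΔT = 7.50×10⁻³ / 3.02446×10⁻⁵ = 247.978 K
T = 24.3 + 247.978 = 272.278 °C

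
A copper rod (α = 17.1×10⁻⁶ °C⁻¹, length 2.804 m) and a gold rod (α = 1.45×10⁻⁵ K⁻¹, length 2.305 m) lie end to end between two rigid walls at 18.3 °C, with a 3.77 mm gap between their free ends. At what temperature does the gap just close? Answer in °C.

α₁L₁ = 4.79484×10⁻⁵ m/K, α₂L₂ = 3.34225×10⁻⁵ m/K → total 8.13709×10⁻⁵ m/K
ΔT = g/(α₁L₁+α₂L₂) = 3.77×10⁻³ / 8.13709×10⁻⁵ = 46.331 K
T = 18.3 + 46.331 = 64.631 °C

T = 64.6 °C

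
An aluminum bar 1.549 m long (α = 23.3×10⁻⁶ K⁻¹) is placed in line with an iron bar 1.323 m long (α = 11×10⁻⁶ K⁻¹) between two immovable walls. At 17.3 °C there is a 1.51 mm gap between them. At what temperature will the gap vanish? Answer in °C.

T = 47.1 °C

Gap closes when ΔL₁ + ΔL₂ = 1.51 mm = 1.51×10⁻³ m
(α₁L₁ + α₂L₂)ΔT = g
α₁L₁ + α₂L₂ = 23.3×10⁻⁶×1.549 + 11×10⁻⁶×1.323 = 5.06447×10⁻⁵ m/K
ΔT = 1.51×10⁻³ / 5.06447×10⁻⁵ = 29.816 K
T = 17.3 + 29.816 = 47.116 °C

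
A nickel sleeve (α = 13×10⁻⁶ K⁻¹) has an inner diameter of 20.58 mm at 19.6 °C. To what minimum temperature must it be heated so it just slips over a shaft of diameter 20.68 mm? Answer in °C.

T = 393 °C

Required Δd = 20.68 − 20.58 = 0.10 mm
Δd = αd₀ΔT ⇒ ΔT = Δd/(αd₀) = 0.10 / (13×10⁻⁶ × 20.58) = 373.78 K
T_min = 19.6 + 373.78 = 393.38 °C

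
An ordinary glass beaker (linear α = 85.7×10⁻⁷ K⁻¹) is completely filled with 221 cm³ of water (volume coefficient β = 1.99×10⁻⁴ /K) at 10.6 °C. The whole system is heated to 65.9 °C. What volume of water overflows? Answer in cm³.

2.12 cm³

The beaker also expands: β_container ≈ 3α = 2.571×10⁻⁵ /K
Net overflow = V₀(β_liq − 3α_cont)ΔT
β − 3α = 1.99×10⁻⁴ − 2.571×10⁻⁵ = 1.7329×10⁻⁴ /K; ΔT = 55.3 K
ΔV = 221 × 1.7329×10⁻⁴ × 55.3 = 2.12 cm³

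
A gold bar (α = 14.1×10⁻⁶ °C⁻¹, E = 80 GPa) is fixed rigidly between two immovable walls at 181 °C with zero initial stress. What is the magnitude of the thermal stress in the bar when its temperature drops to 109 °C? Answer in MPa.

Fully constrained: the free strain ε = αΔT is blocked, so σ = Eε = EαΔT.
|ΔT| = 72 K
σ = 80.0×10⁹ × 14.1×10⁻⁶ × 72 = 8.12×10⁷ Pa

σ = 81.2 MPa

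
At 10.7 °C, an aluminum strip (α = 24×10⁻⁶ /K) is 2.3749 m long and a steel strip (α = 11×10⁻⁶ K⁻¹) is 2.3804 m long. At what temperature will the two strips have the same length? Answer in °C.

L₁(1 + α₁ΔT) = L₂(1 + α₂ΔT) ⇒ ΔT = (L₂ − L₁)/(α₁L₁ − α₂L₂)
L₂ − L₁ = 2.3804 − 2.3749 = 5.50×10⁻³ m
α₁L₁ − α₂L₂ = 24×10⁻⁶×2.3749 − 11×10⁻⁶×2.3804 = 3.08132×10⁻⁵ m/K
ΔT = 5.50×10⁻³ / 3.08132×10⁻⁵ = 178.495 K
T = 10.7 + 178.495 = 189.195 °C

T = 189.2 °C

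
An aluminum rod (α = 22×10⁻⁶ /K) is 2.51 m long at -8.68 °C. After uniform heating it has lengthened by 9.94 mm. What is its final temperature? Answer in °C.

T = 171 °C

ΔL = αL₀ΔT ⇒ ΔT = ΔL / (αL₀)
ΔT = 9.94×10⁻³ m / (22×10⁻⁶ × 2.51 m) = 180.01 K
T = -8.68 + 180.01 = 171.33 °C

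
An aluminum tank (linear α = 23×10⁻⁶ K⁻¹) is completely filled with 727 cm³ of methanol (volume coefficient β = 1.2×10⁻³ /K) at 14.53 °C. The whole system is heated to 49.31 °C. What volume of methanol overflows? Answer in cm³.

The tank also expands: β_container ≈ 3α = 6.9×10⁻⁵ /K
Net overflow = V₀(β_liq − 3α_cont)ΔT
β − 3α = 1.20×10⁻³ − 6.9×10⁻⁵ = 1.131×10⁻³ /K; ΔT = 34.78 K
ΔV = 727 × 1.131×10⁻³ × 34.78 = 28.6 cm³

28.6 cm³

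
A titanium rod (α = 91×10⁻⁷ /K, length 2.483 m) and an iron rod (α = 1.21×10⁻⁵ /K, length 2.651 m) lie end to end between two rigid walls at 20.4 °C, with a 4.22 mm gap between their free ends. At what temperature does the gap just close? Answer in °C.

Gap closes when ΔL₁ + ΔL₂ = 4.22 mm = 4.22×10⁻³ m
(α₁L₁ + α₂L₂)ΔT = g
α₁L₁ + α₂L₂ = 91×10⁻⁷×2.483 + 1.21×10⁻⁵×2.651 = 5.46724×10⁻⁵ m/K
ΔT = 4.22×10⁻³ / 5.46724×10⁻⁵ = 77.187 K
T = 20.4 + 77.187 = 97.587 °C

T = 97.6 °C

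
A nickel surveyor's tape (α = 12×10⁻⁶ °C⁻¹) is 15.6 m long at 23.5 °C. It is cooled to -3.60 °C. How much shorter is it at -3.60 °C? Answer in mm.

|ΔT| = |-3.60 − 23.5| = 27.10 K
ΔL = αL₀ΔT = (12×10⁻⁶)(15.6)(27.10) = 5.07×10⁻³ m

ΔL = 5.07 mm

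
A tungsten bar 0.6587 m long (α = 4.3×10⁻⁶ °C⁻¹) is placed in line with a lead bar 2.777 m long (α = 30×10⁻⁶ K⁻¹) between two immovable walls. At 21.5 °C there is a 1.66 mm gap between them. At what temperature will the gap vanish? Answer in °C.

Gap closes when ΔL₁ + ΔL₂ = 1.66 mm = 1.66×10⁻³ m
(α₁L₁ + α₂L₂)ΔT = g
α₁L₁ + α₂L₂ = 4.3×10⁻⁶×0.6587 + 30×10⁻⁶×2.777 = 8.614241×10⁻⁵ m/K
ΔT = 1.66×10⁻³ / 8.614241×10⁻⁵ = 19.270 K
T = 21.5 + 19.270 = 40.770 °C

T = 40.8 °C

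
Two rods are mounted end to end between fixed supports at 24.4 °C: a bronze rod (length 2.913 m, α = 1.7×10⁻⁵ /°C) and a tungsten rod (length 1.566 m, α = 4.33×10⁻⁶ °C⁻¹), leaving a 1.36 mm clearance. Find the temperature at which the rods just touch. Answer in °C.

T = 48.6 °C

α₁L₁ = 4.9521×10⁻⁵ m/K, α₂L₂ = 6.78078×10⁻⁶ m/K → total 5.630178×10⁻⁵ m/K
ΔT = g/(α₁L₁+α₂L₂) = 1.36×10⁻³ / 5.630178×10⁻⁵ = 24.156 K
T = 24.4 + 24.156 = 48.556 °C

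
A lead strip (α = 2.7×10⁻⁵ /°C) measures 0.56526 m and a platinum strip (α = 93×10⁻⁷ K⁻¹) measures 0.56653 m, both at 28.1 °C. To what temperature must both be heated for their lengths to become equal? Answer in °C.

Equal length when α₁L₁ΔT − α₂L₂ΔT = L₂ − L₁ = 1.27×10⁻³ m
α₁L₁ = 1.526202×10⁻⁵, α₂L₂ = 5.268729×10⁻⁶ → Δ(αL) = 9.993291×10⁻⁶ m/K
ΔT = 1.27×10⁻³ / 9.993291×10⁻⁶ = 127.085 K, so T = 28.1 + 127.085 = 155.185 °C

T = 155.2 °C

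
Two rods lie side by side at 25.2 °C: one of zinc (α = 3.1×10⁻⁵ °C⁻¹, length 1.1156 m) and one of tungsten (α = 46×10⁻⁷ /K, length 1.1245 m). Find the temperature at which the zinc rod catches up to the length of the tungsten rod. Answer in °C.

L₁(1 + α₁ΔT) = L₂(1 + α₂ΔT) ⇒ ΔT = (L₂ − L₁)/(α₁L₁ − α₂L₂)
L₂ − L₁ = 1.1245 − 1.1156 = 8.90×10⁻³ m
α₁L₁ − α₂L₂ = 3.1×10⁻⁵×1.1156 − 46×10⁻⁷×1.1245 = 2.94109×10⁻⁵ m/K
ΔT = 8.90×10⁻³ / 2.94109×10⁻⁵ = 302.609 K
T = 25.2 + 302.609 = 327.809 °C

T = 327.8 °C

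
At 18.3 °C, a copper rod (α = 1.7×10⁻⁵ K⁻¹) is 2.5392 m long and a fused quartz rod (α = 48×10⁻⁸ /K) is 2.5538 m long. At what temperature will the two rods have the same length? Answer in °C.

T = 366.4 °C

Equal length when α₁L₁ΔT − α₂L₂ΔT = L₂ − L₁ = 1.46×10⁻² m
α₁L₁ = 4.31664×10⁻⁵, α₂L₂ = 1.225824×10⁻⁶ → Δ(αL) = 4.1940576×10⁻⁵ m/K
ΔT = 1.46×10⁻² / 4.1940576×10⁻⁵ = 348.112 K, so T = 18.3 + 348.112 = 366.412 °C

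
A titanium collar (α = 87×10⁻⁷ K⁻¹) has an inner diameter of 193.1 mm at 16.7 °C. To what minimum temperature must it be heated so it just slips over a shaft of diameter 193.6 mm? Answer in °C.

T = 314 °C

Required Δd = 193.6 − 193.1 = 0.5 mm
Δd = αd₀ΔT ⇒ ΔT = Δd/(αd₀) = 0.5 / (87×10⁻⁷ × 193.1) = 297.62 K
T_min = 16.7 + 297.62 = 314.32 °C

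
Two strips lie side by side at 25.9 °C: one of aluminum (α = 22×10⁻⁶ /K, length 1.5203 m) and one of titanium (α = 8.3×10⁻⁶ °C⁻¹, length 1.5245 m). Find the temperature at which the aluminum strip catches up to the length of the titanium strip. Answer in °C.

L₁(1 + α₁ΔT) = L₂(1 + α₂ΔT) ⇒ ΔT = (L₂ − L₁)/(α₁L₁ − α₂L₂)
L₂ − L₁ = 1.5245 − 1.5203 = 4.20×10⁻³ m
α₁L₁ − α₂L₂ = 22×10⁻⁶×1.5203 − 8.3×10⁻⁶×1.5245 = 2.079325×10⁻⁵ m/K
ΔT = 4.20×10⁻³ / 2.079325×10⁻⁵ = 201.989 K
T = 25.9 + 201.989 = 227.889 °C

T = 227.9 °C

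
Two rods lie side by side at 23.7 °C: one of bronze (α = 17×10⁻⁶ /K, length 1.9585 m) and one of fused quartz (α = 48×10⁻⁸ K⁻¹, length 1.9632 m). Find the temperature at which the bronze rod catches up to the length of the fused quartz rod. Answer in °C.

L₁(1 + α₁ΔT) = L₂(1 + α₂ΔT) ⇒ ΔT = (L₂ − L₁)/(α₁L₁ − α₂L₂)
L₂ − L₁ = 1.9632 − 1.9585 = 4.70×10⁻³ m
α₁L₁ − α₂L₂ = 17×10⁻⁶×1.9585 − 48×10⁻⁸×1.9632 = 3.2352164×10⁻⁵ m/K
ΔT = 4.70×10⁻³ / 3.2352164×10⁻⁵ = 145.276 K
T = 23.7 + 145.276 = 168.976 °C

T = 169.0 °C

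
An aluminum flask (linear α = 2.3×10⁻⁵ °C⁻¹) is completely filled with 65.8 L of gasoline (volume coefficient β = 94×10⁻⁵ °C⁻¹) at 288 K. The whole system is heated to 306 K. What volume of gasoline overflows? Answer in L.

The flask also expands: β_container ≈ 3α = 6.9×10⁻⁵ /K
Net overflow = V₀(β_liq − 3α_cont)ΔT
β − 3α = 9.40×10⁻⁴ − 6.9×10⁻⁵ = 8.71×10⁻⁴ /K; ΔT = 18 K
ΔV = 65.8 × 8.71×10⁻⁴ × 18 = 1.03 L

1.03 L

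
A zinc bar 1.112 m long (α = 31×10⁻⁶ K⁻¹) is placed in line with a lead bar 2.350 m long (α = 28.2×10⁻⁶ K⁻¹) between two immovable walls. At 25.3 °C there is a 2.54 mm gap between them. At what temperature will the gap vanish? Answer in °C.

Gap closes when ΔL₁ + ΔL₂ = 2.54 mm = 2.54×10⁻³ m
(α₁L₁ + α₂L₂)ΔT = g
α₁L₁ + α₂L₂ = 31×10⁻⁶×1.112 + 28.2×10⁻⁶×2.350 = 1.00742×10⁻⁴ m/K
ΔT = 2.54×10⁻³ / 1.00742×10⁻⁴ = 25.213 K
T = 25.3 + 25.213 = 50.513 °C

T = 50.5 °C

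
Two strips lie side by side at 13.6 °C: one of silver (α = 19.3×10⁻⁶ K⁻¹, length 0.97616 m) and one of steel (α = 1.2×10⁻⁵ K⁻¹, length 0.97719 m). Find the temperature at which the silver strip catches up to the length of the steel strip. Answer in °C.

T = 158.4 °C

L₁(1 + α₁ΔT) = L₂(1 + α₂ΔT) ⇒ ΔT = (L₂ − L₁)/(α₁L₁ − α₂L₂)
L₂ − L₁ = 0.97719 − 0.97616 = 1.03×10⁻³ m
α₁L₁ − α₂L₂ = 19.3×10⁻⁶×0.97616 − 1.2×10⁻⁵×0.97719 = 7.113608×10⁻⁶ m/K
ΔT = 1.03×10⁻³ / 7.113608×10⁻⁶ = 144.793 K
T = 13.6 + 144.793 = 158.393 °C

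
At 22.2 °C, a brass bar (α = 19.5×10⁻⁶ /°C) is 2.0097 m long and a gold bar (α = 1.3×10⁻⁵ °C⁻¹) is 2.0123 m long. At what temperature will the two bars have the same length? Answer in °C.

T = 221.8 °C

L₁(1 + α₁ΔT) = L₂(1 + α₂ΔT) ⇒ ΔT = (L₂ − L₁)/(α₁L₁ − α₂L₂)
L₂ − L₁ = 2.0123 − 2.0097 = 2.60×10⁻³ m
α₁L₁ − α₂L₂ = 19.5×10⁻⁶×2.0097 − 1.3×10⁻⁵×2.0123 = 1.302925×10⁻⁵ m/K
ΔT = 2.60×10⁻³ / 1.302925×10⁻⁵ = 199.551 K
T = 22.2 + 199.551 = 221.751 °C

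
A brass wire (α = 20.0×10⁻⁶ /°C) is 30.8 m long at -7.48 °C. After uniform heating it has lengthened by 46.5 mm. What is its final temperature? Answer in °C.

ΔL = αL₀ΔT ⇒ ΔT = ΔL / (αL₀)
ΔT = 46.5×10⁻³ m / (20.0×10⁻⁶ × 30.8 m) = 75.487 K
T = -7.48 + 75.487 = 68.007 °C

T = 68.0 °C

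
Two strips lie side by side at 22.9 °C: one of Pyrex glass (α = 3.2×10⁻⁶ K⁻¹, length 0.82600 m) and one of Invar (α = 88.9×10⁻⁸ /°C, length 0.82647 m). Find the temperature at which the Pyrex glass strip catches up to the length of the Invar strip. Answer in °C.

T = 269.2 °C

Equal length when α₁L₁ΔT − α₂L₂ΔT = L₂ − L₁ = 4.70×10⁻⁴ m
α₁L₁ = 2.6432×10⁻⁶, α₂L₂ = 7.3473183×10⁻⁷ → Δ(αL) = 1.90846817×10⁻⁶ m/K
ΔT = 4.70×10⁻⁴ / 1.90846817×10⁻⁶ = 246.271 K, so T = 22.9 + 246.271 = 269.171 °C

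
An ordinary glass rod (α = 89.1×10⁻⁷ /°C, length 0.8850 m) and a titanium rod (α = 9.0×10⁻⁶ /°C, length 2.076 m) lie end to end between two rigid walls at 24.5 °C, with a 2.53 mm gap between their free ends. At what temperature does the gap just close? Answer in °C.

α₁L₁ = 7.88535×10⁻⁶ m/K, α₂L₂ = 1.8684×10⁻⁵ m/K → total 2.656935×10⁻⁵ m/K
ΔT = g/(α₁L₁+α₂L₂) = 2.53×10⁻³ / 2.656935×10⁻⁵ = 95.22 K
T = 24.5 + 95.22 = 119.72 °C

T = 120 °C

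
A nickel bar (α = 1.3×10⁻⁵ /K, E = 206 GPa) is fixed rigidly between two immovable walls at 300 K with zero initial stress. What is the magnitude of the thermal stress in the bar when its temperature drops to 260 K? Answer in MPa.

Fully constrained: the free strain ε = αΔT is blocked, so σ = Eε = EαΔT.
|ΔT| = 40 K
σ = 206×10⁹ × 1.3×10⁻⁵ × 40 = 1.07×10⁸ Pa

σ = 107 MPa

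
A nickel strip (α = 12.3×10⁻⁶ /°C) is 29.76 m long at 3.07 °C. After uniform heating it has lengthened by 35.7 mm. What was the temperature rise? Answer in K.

ΔL = αL₀ΔT ⇒ ΔT = ΔL / (αL₀)
ΔT = 35.7×10⁻³ m / (12.3×10⁻⁶ × 29.76 m) = 97.528 K

ΔT = 97.5 K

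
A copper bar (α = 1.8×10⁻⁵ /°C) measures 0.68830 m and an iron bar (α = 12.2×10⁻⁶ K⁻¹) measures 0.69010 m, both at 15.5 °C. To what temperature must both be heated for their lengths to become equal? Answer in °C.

Equal length when α₁L₁ΔT − α₂L₂ΔT = L₂ − L₁ = 1.80×10⁻³ m
α₁L₁ = 1.23894×10⁻⁵, α₂L₂ = 8.41922×10⁻⁶ → Δ(αL) = 3.97018×10⁻⁶ m/K
ΔT = 1.80×10⁻³ / 3.97018×10⁻⁶ = 453.380 K, so T = 15.5 + 453.380 = 468.880 °C

T = 468.9 °C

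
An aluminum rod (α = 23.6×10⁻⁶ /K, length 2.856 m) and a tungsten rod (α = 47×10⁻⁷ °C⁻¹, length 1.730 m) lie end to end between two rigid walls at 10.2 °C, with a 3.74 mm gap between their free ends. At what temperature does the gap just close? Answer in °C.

Gap closes when ΔL₁ + ΔL₂ = 3.74 mm = 3.74×10⁻³ m
(α₁L₁ + α₂L₂)ΔT = g
α₁L₁ + α₂L₂ = 23.6×10⁻⁶×2.856 + 47×10⁻⁷×1.730 = 7.55326×10⁻⁵ m/K
ΔT = 3.74×10⁻³ / 7.55326×10⁻⁵ = 49.515 K
T = 10.2 + 49.515 = 59.715 °C

T = 59.7 °C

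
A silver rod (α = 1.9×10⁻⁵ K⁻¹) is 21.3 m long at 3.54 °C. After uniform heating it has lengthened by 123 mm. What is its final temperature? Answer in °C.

ΔL = αL₀ΔT ⇒ ΔT = ΔL / (αL₀)
ΔT = 123×10⁻³ m / (1.9×10⁻⁵ × 21.3 m) = 303.93 K
T = 3.54 + 303.93 = 307.47 °C

T = 307 °C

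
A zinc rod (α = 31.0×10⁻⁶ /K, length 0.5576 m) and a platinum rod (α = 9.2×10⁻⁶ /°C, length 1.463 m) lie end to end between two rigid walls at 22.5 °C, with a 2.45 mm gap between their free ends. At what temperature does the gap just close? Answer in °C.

α₁L₁ = 1.72856×10⁻⁵ m/K, α₂L₂ = 1.34596×10⁻⁵ m/K → total 3.07452×10⁻⁵ m/K
ΔT = g/(α₁L₁+α₂L₂) = 2.45×10⁻³ / 3.07452×10⁻⁵ = 79.69 K
T = 22.5 + 79.69 = 102.19 °C

T = 102 °C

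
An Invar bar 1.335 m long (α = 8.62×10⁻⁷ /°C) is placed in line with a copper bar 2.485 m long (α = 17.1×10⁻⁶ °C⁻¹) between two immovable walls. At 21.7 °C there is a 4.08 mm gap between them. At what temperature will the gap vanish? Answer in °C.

T = 115 °C

Gap closes when ΔL₁ + ΔL₂ = 4.08 mm = 4.08×10⁻³ m
(α₁L₁ + α₂L₂)ΔT = g
α₁L₁ + α₂L₂ = 8.62×10⁻⁷×1.335 + 17.1×10⁻⁶×2.485 = 4.364427×10⁻⁵ m/K
ΔT = 4.08×10⁻³ / 4.364427×10⁻⁵ = 93.48 K
T = 21.7 + 93.48 = 115.18 °C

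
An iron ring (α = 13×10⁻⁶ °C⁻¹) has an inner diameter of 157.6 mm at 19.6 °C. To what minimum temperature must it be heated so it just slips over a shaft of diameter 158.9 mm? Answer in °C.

T = 654 °C

Required Δd = 158.9 − 157.6 = 1.3 mm
Δd = αd₀ΔT ⇒ ΔT = Δd/(αd₀) = 1.3 / (13×10⁻⁶ × 157.6) = 634.52 K
T_min = 19.6 + 634.52 = 654.12 °C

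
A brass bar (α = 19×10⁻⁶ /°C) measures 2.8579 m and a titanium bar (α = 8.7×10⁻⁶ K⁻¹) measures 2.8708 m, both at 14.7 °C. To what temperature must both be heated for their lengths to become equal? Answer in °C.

Equal length when α₁L₁ΔT − α₂L₂ΔT = L₂ − L₁ = 1.29×10⁻² m
α₁L₁ = 5.43001×10⁻⁵, α₂L₂ = 2.497596×10⁻⁵ → Δ(αL) = 2.932414×10⁻⁵ m/K
ΔT = 1.29×10⁻² / 2.932414×10⁻⁵ = 439.911 K, so T = 14.7 + 439.911 = 454.611 °C

T = 454.6 °C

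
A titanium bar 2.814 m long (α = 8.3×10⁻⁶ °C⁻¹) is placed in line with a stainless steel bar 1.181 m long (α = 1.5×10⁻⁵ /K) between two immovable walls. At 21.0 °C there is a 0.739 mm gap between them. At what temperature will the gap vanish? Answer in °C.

Gap closes when ΔL₁ + ΔL₂ = 0.739 mm = 7.39×10⁻⁴ m
(α₁L₁ + α₂L₂)ΔT = g
α₁L₁ + α₂L₂ = 8.3×10⁻⁶×2.814 + 1.5×10⁻⁵×1.181 = 4.10712×10⁻⁵ m/K
ΔT = 7.39×10⁻⁴ / 4.10712×10⁻⁵ = 17.993 K
T = 21.0 + 17.993 = 38.993 °C

T = 39.0 °C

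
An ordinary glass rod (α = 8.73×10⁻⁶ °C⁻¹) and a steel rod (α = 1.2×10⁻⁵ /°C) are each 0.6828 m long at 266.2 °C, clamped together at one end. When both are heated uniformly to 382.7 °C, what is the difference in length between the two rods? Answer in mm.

0.260 mm

ΔT = 116.5 K
ordinary glass: ΔL = 8.73×10⁻⁶ × 0.6828 m × 116.5 = 6.9444×10⁻⁴ m = 0.69444 mm
steel: ΔL = 1.2×10⁻⁵ × 0.6828 m × 116.5 = 9.5455×10⁻⁴ m = 0.95455 mm
difference = 0.95455 − 0.69444 = 0.26011 mm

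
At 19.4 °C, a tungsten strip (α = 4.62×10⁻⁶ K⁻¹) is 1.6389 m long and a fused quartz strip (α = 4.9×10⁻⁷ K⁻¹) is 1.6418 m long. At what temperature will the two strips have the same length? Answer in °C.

Equal length when α₁L₁ΔT − α₂L₂ΔT = L₂ − L₁ = 2.90×10⁻³ m
α₁L₁ = 7.571718×10⁻⁶, α₂L₂ = 8.04482×10⁻⁷ → Δ(αL) = 6.767236×10⁻⁶ m/K
ΔT = 2.90×10⁻³ / 6.767236×10⁻⁶ = 428.535 K, so T = 19.4 + 428.535 = 447.935 °C

T = 447.9 °C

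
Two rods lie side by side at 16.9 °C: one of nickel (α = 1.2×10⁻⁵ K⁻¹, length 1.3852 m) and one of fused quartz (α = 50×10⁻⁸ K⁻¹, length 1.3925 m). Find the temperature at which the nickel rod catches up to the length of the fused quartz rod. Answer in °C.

Equal length when α₁L₁ΔT − α₂L₂ΔT = L₂ − L₁ = 7.30×10⁻³ m
α₁L₁ = 1.66224×10⁻⁵, α₂L₂ = 6.9625×10⁻⁷ → Δ(αL) = 1.592615×10⁻⁵ m/K
ΔT = 7.30×10⁻³ / 1.592615×10⁻⁵ = 458.366 K, so T = 16.9 + 458.366 = 475.266 °C

T = 475.3 °C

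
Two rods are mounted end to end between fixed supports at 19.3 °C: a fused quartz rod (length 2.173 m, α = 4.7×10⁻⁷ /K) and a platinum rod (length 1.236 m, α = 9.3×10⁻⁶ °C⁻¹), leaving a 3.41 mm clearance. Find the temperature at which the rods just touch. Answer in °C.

Gap closes when ΔL₁ + ΔL₂ = 3.41 mm = 3.41×10⁻³ m
(α₁L₁ + α₂L₂)ΔT = g
α₁L₁ + α₂L₂ = 4.7×10⁻⁷×2.173 + 9.3×10⁻⁶×1.236 = 1.251611×10⁻⁵ m/K
ΔT = 3.41×10⁻³ / 1.251611×10⁻⁵ = 272.45 K
T = 19.3 + 272.45 = 291.75 °C

T = 292 °C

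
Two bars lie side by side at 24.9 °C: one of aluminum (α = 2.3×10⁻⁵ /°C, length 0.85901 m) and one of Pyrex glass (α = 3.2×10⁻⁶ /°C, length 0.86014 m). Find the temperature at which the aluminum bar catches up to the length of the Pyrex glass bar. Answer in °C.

L₁(1 + α₁ΔT) = L₂(1 + α₂ΔT) ⇒ ΔT = (L₂ − L₁)/(α₁L₁ − α₂L₂)
L₂ − L₁ = 0.86014 − 0.85901 = 1.13×10⁻³ m
α₁L₁ − α₂L₂ = 2.3×10⁻⁵×0.85901 − 3.2×10⁻⁶×0.86014 = 1.7004782×10⁻⁵ m/K
ΔT = 1.13×10⁻³ / 1.7004782×10⁻⁵ = 66.4519 K
T = 24.9 + 66.4519 = 91.3519 °C

T = 91.35 °C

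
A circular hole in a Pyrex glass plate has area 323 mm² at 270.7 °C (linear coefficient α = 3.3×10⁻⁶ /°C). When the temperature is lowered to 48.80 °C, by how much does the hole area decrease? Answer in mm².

ΔA = 0.473 mm²

Area coefficient ≈ 2α; |ΔT| = 221.90 K
ΔA = 2αA₀ΔT = 2(3.3×10⁻⁶)(323)(221.90) = 0.473 mm²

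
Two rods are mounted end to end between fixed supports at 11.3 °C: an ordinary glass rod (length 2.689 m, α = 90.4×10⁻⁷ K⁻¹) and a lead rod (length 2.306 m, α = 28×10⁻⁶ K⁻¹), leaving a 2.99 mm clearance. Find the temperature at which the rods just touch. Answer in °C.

T = 44.9 °C

Gap closes when ΔL₁ + ΔL₂ = 2.99 mm = 2.99×10⁻³ m
(α₁L₁ + α₂L₂)ΔT = g
α₁L₁ + α₂L₂ = 90.4×10⁻⁷×2.689 + 28×10⁻⁶×2.306 = 8.887656×10⁻⁵ m/K
ΔT = 2.99×10⁻³ / 8.887656×10⁻⁵ = 33.642 K
T = 11.3 + 33.642 = 44.942 °C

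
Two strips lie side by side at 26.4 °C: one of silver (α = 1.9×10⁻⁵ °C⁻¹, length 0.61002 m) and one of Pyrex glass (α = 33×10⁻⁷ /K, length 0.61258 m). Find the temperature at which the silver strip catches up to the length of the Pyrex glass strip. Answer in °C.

T = 293.9 °C

L₁(1 + α₁ΔT) = L₂(1 + α₂ΔT) ⇒ ΔT = (L₂ − L₁)/(α₁L₁ − α₂L₂)
L₂ − L₁ = 0.61258 − 0.61002 = 2.56×10⁻³ m
α₁L₁ − α₂L₂ = 1.9×10⁻⁵×0.61002 − 33×10⁻⁷×0.61258 = 9.568866×10⁻⁶ m/K
ΔT = 2.56×10⁻³ / 9.568866×10⁻⁶ = 267.534 K
T = 26.4 + 267.534 = 293.934 °C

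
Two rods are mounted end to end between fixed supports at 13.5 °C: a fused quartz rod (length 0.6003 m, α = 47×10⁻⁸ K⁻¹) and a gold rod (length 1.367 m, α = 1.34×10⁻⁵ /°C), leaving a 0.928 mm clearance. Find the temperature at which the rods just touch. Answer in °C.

T = 63.4 °C

Gap closes when ΔL₁ + ΔL₂ = 0.928 mm = 9.28×10⁻⁴ m
(α₁L₁ + α₂L₂)ΔT = g
α₁L₁ + α₂L₂ = 47×10⁻⁸×0.6003 + 1.34×10⁻⁵×1.367 = 1.8599941×10⁻⁵ m/K
ΔT = 9.28×10⁻⁴ / 1.8599941×10⁻⁵ = 49.893 K
T = 13.5 + 49.893 = 63.393 °C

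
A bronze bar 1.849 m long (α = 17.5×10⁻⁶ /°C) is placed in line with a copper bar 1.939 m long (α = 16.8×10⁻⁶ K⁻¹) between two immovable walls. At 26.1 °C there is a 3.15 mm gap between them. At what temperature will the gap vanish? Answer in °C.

α₁L₁ = 3.23575×10⁻⁵ m/K, α₂L₂ = 3.25752×10⁻⁵ m/K → total 6.49327×10⁻⁵ m/K
ΔT = g/(α₁L₁+α₂L₂) = 3.15×10⁻³ / 6.49327×10⁻⁵ = 48.512 K
T = 26.1 + 48.512 = 74.612 °C

T = 74.6 °C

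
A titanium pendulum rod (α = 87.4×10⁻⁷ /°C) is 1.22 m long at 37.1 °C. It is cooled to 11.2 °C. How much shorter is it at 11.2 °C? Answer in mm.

ΔL = 0.276 mm

|ΔT| = |11.2 − 37.1| = 25.9 K
ΔL = αL₀ΔT = (87.4×10⁻⁷)(1.22)(25.9) = 2.76×10⁻⁴ m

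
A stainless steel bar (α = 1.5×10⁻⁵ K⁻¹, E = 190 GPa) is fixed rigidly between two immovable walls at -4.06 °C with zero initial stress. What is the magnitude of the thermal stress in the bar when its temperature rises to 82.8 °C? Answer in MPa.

σ = 248 MPa

Fully constrained: the free strain ε = αΔT is blocked, so σ = Eε = EαΔT.
|ΔT| = 86.86 K
σ = 190×10⁹ × 1.5×10⁻⁵ × 86.86 = 2.48×10⁸ Pa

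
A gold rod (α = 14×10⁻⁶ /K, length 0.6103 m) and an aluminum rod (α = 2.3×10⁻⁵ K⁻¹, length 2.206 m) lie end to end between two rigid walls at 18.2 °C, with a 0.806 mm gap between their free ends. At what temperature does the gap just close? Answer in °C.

Gap closes when ΔL₁ + ΔL₂ = 0.806 mm = 8.06×10⁻⁴ m
(α₁L₁ + α₂L₂)ΔT = g
α₁L₁ + α₂L₂ = 14×10⁻⁶×0.6103 + 2.3×10⁻⁵×2.206 = 5.92822×10⁻⁵ m/K
ΔT = 8.06×10⁻⁴ / 5.92822×10⁻⁵ = 13.596 K
T = 18.2 + 13.596 = 31.796 °C

T = 31.8 °C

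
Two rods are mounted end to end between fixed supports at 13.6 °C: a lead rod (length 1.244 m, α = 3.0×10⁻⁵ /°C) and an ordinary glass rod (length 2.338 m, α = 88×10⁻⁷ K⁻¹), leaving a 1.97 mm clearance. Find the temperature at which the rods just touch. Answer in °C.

Gap closes when ΔL₁ + ΔL₂ = 1.97 mm = 1.97×10⁻³ m
(α₁L₁ + α₂L₂)ΔT = g
α₁L₁ + α₂L₂ = 3.0×10⁻⁵×1.244 + 88×10⁻⁷×2.338 = 5.78944×10⁻⁵ m/K
ΔT = 1.97×10⁻³ / 5.78944×10⁻⁵ = 34.027 K
T = 13.6 + 34.027 = 47.627 °C

T = 47.6 °C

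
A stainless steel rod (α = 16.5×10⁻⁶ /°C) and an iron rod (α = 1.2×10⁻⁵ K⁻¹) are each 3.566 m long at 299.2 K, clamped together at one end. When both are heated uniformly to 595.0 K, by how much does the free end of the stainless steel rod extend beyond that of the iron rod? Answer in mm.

4.75 mm

ΔT = 295.8 K
stainless steel: ΔL = 16.5×10⁻⁶ × 3.566 m × 295.8 = 1.7405×10⁻² m = 17.405 mm
iron: ΔL = 1.2×10⁻⁵ × 3.566 m × 295.8 = 1.2658×10⁻² m = 12.658 mm
difference = 17.405 − 12.658 = 4.747 mm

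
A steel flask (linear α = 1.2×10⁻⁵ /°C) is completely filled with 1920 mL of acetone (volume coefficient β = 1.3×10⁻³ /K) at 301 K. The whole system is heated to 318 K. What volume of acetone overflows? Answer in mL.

41.3 mL

The flask also expands: β_container ≈ 3α = 3.6×10⁻⁵ /K
Net overflow = V₀(β_liq − 3α_cont)ΔT
β − 3α = 1.30×10⁻³ − 3.6×10⁻⁵ = 1.264×10⁻³ /K; ΔT = 17 K
ΔV = 1920 × 1.264×10⁻³ × 17 = 41.3 mL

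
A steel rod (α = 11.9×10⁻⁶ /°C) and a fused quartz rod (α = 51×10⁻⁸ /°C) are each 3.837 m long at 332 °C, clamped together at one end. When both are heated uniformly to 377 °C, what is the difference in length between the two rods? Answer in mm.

1.97 mm

ΔT = 45 K
steel: ΔL = 11.9×10⁻⁶ × 3.837 m × 45 = 2.0547×10⁻³ m = 2.0547 mm
fused quartz: ΔL = 51×10⁻⁸ × 3.837 m × 45 = 8.8059×10⁻⁵ m = 0.088059 mm
difference = 2.0547 − 0.088059 = 1.966641 mm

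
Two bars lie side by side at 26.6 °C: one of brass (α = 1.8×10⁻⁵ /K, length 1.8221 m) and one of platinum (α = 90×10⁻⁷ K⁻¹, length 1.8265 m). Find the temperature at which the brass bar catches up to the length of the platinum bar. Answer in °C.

Equal length when α₁L₁ΔT − α₂L₂ΔT = L₂ − L₁ = 4.40×10⁻³ m
α₁L₁ = 3.27978×10⁻⁵, α₂L₂ = 1.64385×10⁻⁵ → Δ(αL) = 1.63593×10⁻⁵ m/K
ΔT = 4.40×10⁻³ / 1.63593×10⁻⁵ = 268.960 K, so T = 26.6 + 268.960 = 295.560 °C

T = 295.6 °C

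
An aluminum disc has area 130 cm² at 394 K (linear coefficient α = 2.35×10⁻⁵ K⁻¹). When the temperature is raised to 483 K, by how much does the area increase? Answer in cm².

Area coefficient ≈ 2α; |ΔT| = 89 K
ΔA = 2αA₀ΔT = 2(2.35×10⁻⁵)(130)(89) = 0.544 cm²

ΔA = 0.544 cm²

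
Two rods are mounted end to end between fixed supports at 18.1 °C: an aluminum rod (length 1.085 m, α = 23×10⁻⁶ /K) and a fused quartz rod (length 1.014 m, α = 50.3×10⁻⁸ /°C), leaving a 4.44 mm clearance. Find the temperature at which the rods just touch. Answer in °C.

α₁L₁ = 2.4955×10⁻⁵ m/K, α₂L₂ = 5.10042×10⁻⁷ m/K → total 2.5465042×10⁻⁵ m/K
ΔT = g/(α₁L₁+α₂L₂) = 4.44×10⁻³ / 2.5465042×10⁻⁵ = 174.36 K
T = 18.1 + 174.36 = 192.46 °C

T = 192 °C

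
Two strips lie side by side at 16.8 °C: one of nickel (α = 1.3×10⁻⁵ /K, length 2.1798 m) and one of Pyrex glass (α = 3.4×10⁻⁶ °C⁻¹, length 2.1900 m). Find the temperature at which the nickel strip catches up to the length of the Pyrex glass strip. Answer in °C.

Equal length when α₁L₁ΔT − α₂L₂ΔT = L₂ − L₁ = 1.02×10⁻² m
α₁L₁ = 2.83374×10⁻⁵, α₂L₂ = 7.446×10⁻⁶ → Δ(αL) = 2.08914×10⁻⁵ m/K
ΔT = 1.02×10⁻² / 2.08914×10⁻⁵ = 488.239 K, so T = 16.8 + 488.239 = 505.039 °C

T = 505.0 °C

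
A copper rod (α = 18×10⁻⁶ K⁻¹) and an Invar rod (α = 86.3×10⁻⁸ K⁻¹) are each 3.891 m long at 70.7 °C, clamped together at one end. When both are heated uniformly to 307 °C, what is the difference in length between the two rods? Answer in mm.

15.8 mm

ΔT = 236.3 K
copper: ΔL = 18×10⁻⁶ × 3.891 m × 236.3 = 1.6550×10⁻² m = 16.550 mm
Invar: ΔL = 86.3×10⁻⁸ × 3.891 m × 236.3 = 7.9348×10⁻⁴ m = 0.79348 mm
difference = 16.550 − 0.79348 = 15.75652 mm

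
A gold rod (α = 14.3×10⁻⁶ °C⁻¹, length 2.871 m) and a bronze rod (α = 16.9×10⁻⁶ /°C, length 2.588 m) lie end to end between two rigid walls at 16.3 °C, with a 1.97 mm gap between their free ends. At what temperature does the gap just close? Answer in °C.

T = 39.5 °C

Gap closes when ΔL₁ + ΔL₂ = 1.97 mm = 1.97×10⁻³ m
(α₁L₁ + α₂L₂)ΔT = g
α₁L₁ + α₂L₂ = 14.3×10⁻⁶×2.871 + 16.9×10⁻⁶×2.588 = 8.47925×10⁻⁵ m/K
ΔT = 1.97×10⁻³ / 8.47925×10⁻⁵ = 23.233 K
T = 16.3 + 23.233 = 39.533 °C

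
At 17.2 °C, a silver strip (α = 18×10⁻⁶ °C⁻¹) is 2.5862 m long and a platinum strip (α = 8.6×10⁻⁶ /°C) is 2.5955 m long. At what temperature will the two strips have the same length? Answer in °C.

T = 401.0 °C

Equal length when α₁L₁ΔT − α₂L₂ΔT = L₂ − L₁ = 9.30×10⁻³ m
α₁L₁ = 4.65516×10⁻⁵, α₂L₂ = 2.23213×10⁻⁵ → Δ(αL) = 2.42303×10⁻⁵ m/K
ΔT = 9.30×10⁻³ / 2.42303×10⁻⁵ = 383.817 K, so T = 17.2 + 383.817 = 401.017 °C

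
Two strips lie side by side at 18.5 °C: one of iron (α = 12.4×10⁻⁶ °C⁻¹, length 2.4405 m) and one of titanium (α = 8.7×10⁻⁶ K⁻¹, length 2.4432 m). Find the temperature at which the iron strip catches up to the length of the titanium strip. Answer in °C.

T = 318.3 °C

L₁(1 + α₁ΔT) = L₂(1 + α₂ΔT) ⇒ ΔT = (L₂ − L₁)/(α₁L₁ − α₂L₂)
L₂ − L₁ = 2.4432 − 2.4405 = 2.70×10⁻³ m
α₁L₁ − α₂L₂ = 12.4×10⁻⁶×2.4405 − 8.7×10⁻⁶×2.4432 = 9.00636×10⁻⁶ m/K
ΔT = 2.70×10⁻³ / 9.00636×10⁻⁶ = 299.788 K
T = 18.5 + 299.788 = 318.288 °C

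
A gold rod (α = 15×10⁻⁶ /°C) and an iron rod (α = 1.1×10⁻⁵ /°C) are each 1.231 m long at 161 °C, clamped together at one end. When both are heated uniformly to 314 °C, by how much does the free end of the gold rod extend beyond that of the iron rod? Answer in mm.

ΔT = 153 K
gold: ΔL = 15×10⁻⁶ × 1.231 m × 153 = 2.8251×10⁻³ m = 2.8251 mm
iron: ΔL = 1.1×10⁻⁵ × 1.231 m × 153 = 2.0718×10⁻³ m = 2.0718 mm
difference = 2.8251 − 2.0718 = 0.7533 mm

0.753 mm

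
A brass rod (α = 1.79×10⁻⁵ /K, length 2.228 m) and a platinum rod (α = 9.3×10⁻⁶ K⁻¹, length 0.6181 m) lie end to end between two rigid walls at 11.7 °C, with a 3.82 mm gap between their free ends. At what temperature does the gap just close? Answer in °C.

T = 95.4 °C

Gap closes when ΔL₁ + ΔL₂ = 3.82 mm = 3.82×10⁻³ m
(α₁L₁ + α₂L₂)ΔT = g
α₁L₁ + α₂L₂ = 1.79×10⁻⁵×2.228 + 9.3×10⁻⁶×0.6181 = 4.562953×10⁻⁵ m/K
ΔT = 3.82×10⁻³ / 4.562953×10⁻⁵ = 83.718 K
T = 11.7 + 83.718 = 95.418 °C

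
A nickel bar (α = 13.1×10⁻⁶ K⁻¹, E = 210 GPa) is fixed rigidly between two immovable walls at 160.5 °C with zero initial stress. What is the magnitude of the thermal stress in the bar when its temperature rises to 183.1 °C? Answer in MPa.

σ = 62.2 MPa

Fully constrained: the free strain ε = αΔT is blocked, so σ = Eε = EαΔT.
|ΔT| = 22.6 K
σ = 210×10⁹ × 13.1×10⁻⁶ × 22.6 = 6.22×10⁷ Pa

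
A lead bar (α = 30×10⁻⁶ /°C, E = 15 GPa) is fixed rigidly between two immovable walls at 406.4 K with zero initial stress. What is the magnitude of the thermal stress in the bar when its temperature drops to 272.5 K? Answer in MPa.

σ = 60.3 MPa

Fully constrained: the free strain ε = αΔT is blocked, so σ = Eε = EαΔT.
|ΔT| = 133.9 K
σ = 15.0×10⁹ × 30×10⁻⁶ × 133.9 = 6.03×10⁷ Pa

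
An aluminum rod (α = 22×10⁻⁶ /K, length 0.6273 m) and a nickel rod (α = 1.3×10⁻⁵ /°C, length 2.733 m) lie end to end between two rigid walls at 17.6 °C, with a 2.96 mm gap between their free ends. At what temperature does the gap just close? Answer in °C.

T = 77.6 °C

Gap closes when ΔL₁ + ΔL₂ = 2.96 mm = 2.96×10⁻³ m
(α₁L₁ + α₂L₂)ΔT = g
α₁L₁ + α₂L₂ = 22×10⁻⁶×0.6273 + 1.3×10⁻⁵×2.733 = 4.93296×10⁻⁵ m/K
ΔT = 2.96×10⁻³ / 4.93296×10⁻⁵ = 60.005 K
T = 17.6 + 60.005 = 77.605 °C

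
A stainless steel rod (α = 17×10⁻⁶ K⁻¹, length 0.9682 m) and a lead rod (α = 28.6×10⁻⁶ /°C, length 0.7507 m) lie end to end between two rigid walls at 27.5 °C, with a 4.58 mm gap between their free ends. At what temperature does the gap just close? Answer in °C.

Gap closes when ΔL₁ + ΔL₂ = 4.58 mm = 4.58×10⁻³ m
(α₁L₁ + α₂L₂)ΔT = g
α₁L₁ + α₂L₂ = 17×10⁻⁶×0.9682 + 28.6×10⁻⁶×0.7507 = 3.792942×10⁻⁵ m/K
ΔT = 4.58×10⁻³ / 3.792942×10⁻⁵ = 120.75 K
T = 27.5 + 120.75 = 148.25 °C

T = 148 °C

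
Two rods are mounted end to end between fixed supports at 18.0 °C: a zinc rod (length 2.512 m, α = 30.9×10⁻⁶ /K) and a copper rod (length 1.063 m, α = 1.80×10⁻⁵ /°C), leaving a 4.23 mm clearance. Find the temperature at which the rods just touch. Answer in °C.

T = 61.7 °C

α₁L₁ = 7.76208×10⁻⁵ m/K, α₂L₂ = 1.9134×10⁻⁵ m/K → total 9.67548×10⁻⁵ m/K
ΔT = g/(α₁L₁+α₂L₂) = 4.23×10⁻³ / 9.67548×10⁻⁵ = 43.719 K
T = 18.0 + 43.719 = 61.719 °C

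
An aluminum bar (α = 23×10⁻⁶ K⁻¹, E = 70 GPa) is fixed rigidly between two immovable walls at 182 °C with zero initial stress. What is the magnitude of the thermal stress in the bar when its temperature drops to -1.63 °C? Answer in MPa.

σ = 296 MPa

Fully constrained: the free strain ε = αΔT is blocked, so σ = Eε = EαΔT.
|ΔT| = 183.63 K
σ = 70.0×10⁹ × 23×10⁻⁶ × 183.63 = 2.96×10⁸ Pa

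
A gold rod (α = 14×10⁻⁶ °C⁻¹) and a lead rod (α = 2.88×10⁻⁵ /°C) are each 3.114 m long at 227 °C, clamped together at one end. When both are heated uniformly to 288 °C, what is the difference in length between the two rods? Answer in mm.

ΔT = 61 K
gold: ΔL = 14×10⁻⁶ × 3.114 m × 61 = 2.6594×10⁻³ m = 2.6594 mm
lead: ΔL = 2.88×10⁻⁵ × 3.114 m × 61 = 5.4707×10⁻³ m = 5.4707 mm
difference = 5.4707 − 2.6594 = 2.8113 mm

2.81 mm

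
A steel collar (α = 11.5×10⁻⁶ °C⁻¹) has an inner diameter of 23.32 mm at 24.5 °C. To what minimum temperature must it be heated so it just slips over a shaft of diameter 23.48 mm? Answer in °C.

T = 621 °C

Required Δd = 23.48 − 23.32 = 0.16 mm
Δd = αd₀ΔT ⇒ ΔT = Δd/(αd₀) = 0.16 / (11.5×10⁻⁶ × 23.32) = 596.61 K
T_min = 24.5 + 596.61 = 621.11 °C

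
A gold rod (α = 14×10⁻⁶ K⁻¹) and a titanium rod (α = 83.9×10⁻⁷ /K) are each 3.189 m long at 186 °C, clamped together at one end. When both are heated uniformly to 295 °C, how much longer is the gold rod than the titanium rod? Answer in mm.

1.95 mm

ΔT = 109 K
gold: ΔL = 14×10⁻⁶ × 3.189 m × 109 = 4.8664×10⁻³ m = 4.8664 mm
titanium: ΔL = 83.9×10⁻⁷ × 3.189 m × 109 = 2.9164×10⁻³ m = 2.9164 mm
difference = 4.8664 − 2.9164 = 1.9500 mm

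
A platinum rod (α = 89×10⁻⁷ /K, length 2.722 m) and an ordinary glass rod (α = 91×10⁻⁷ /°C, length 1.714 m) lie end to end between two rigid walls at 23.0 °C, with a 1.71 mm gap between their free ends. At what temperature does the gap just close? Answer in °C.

T = 65.9 °C

α₁L₁ = 2.42258×10⁻⁵ m/K, α₂L₂ = 1.55974×10⁻⁵ m/K → total 3.98232×10⁻⁵ m/K
ΔT = g/(α₁L₁+α₂L₂) = 1.71×10⁻³ / 3.98232×10⁻⁵ = 42.940 K
T = 23.0 + 42.940 = 65.940 °C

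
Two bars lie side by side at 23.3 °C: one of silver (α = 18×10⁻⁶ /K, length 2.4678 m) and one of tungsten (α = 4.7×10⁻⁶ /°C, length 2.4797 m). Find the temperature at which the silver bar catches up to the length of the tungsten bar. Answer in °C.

T = 386.5 °C

Equal length when α₁L₁ΔT − α₂L₂ΔT = L₂ − L₁ = 1.19×10⁻² m
α₁L₁ = 4.44204×10⁻⁵, α₂L₂ = 1.165459×10⁻⁵ → Δ(αL) = 3.276581×10⁻⁵ m/K
ΔT = 1.19×10⁻² / 3.276581×10⁻⁵ = 363.183 K, so T = 23.3 + 363.183 = 386.483 °C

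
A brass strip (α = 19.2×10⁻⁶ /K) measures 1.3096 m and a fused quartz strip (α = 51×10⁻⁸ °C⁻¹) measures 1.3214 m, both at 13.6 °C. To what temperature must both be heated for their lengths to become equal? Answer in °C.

T = 495.8 °C

L₁(1 + α₁ΔT) = L₂(1 + α₂ΔT) ⇒ ΔT = (L₂ − L₁)/(α₁L₁ − α₂L₂)
L₂ − L₁ = 1.3214 − 1.3096 = 1.18×10⁻² m
α₁L₁ − α₂L₂ = 19.2×10⁻⁶×1.3096 − 51×10⁻⁸×1.3214 = 2.4470406×10⁻⁵ m/K
ΔT = 1.18×10⁻² / 2.4470406×10⁻⁵ = 482.215 K
T = 13.6 + 482.215 = 495.815 °C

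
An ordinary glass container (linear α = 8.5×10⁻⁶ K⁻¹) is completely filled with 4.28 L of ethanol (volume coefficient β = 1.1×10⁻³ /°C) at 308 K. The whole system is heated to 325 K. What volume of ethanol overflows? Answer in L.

0.0782 L

The container also expands: β_container ≈ 3α = 2.55×10⁻⁵ /K
Net overflow = V₀(β_liq − 3α_cont)ΔT
β − 3α = 1.10×10⁻³ − 2.55×10⁻⁵ = 1.0745×10⁻³ /K; ΔT = 17 K
ΔV = 4.28 × 1.0745×10⁻³ × 17 = 0.0782 L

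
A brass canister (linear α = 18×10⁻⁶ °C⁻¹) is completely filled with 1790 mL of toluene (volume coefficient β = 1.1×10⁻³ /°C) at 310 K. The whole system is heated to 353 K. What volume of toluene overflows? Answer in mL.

80.5 mL

The canister also expands: β_container ≈ 3α = 5.4×10⁻⁵ /K
Net overflow = V₀(β_liq − 3α_cont)ΔT
β − 3α = 1.10×10⁻³ − 5.4×10⁻⁵ = 1.046×10⁻³ /K; ΔT = 43 K
ΔV = 1790 × 1.046×10⁻³ × 43 = 80.5 mL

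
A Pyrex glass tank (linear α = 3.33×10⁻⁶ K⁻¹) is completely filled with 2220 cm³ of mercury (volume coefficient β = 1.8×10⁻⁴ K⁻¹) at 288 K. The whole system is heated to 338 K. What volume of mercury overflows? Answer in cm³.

18.9 cm³

The tank also expands: β_container ≈ 3α = 9.99×10⁻⁶ /K
Net overflow = V₀(β_liq − 3α_cont)ΔT
β − 3α = 1.80×10⁻⁴ − 9.99×10⁻⁶ = 1.7001×10⁻⁴ /K; ΔT = 50 K
ΔV = 2220 × 1.7001×10⁻⁴ × 50 = 18.9 cm³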